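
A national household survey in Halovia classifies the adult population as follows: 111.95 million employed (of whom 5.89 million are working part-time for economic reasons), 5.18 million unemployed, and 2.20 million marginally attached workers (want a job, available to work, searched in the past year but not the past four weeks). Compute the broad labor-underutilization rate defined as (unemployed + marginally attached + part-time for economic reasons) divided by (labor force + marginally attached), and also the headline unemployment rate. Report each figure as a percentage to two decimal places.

Broad underutilization rate ≈ 11.12%; headline unemployment rate ≈ 4.42%.

Labor force = 111.95 + 5.18 = 117.13 million.
Numerator = 5.18 + 2.20 + 5.89 = 13.27 million.
Denominator = 117.13 + 2.20 = 119.33 million.
Broad rate = 13.27 / 119.33 = 11.12%.
Headline unemployment rate = 5.18 / 117.13 = 4.42%.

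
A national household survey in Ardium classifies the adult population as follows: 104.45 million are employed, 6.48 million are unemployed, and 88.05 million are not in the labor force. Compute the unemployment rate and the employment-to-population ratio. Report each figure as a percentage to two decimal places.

Unemployment rate ≈ 5.84%; employment-population ratio ≈ 52.49%.

Labor force = employed + unemployed = 104.45 + 6.48 = 110.93 million.
Working-age population = 110.93 + 88.05 = 198.98 million.
Unemployment rate = 6.48 / 110.93 = 5.84%.
Employment-population ratio = 104.45 / 198.98 = 52.49%.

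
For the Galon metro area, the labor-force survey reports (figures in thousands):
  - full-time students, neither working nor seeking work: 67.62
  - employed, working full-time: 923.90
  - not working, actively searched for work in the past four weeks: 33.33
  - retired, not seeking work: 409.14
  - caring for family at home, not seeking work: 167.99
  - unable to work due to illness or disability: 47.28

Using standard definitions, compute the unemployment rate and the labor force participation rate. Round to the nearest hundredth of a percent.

Unemployment rate ≈ 3.48%; labor force participation rate ≈ 58.04%.

Employed = 923.90 thousand.
Unemployed = 33.33 thousand.
Labor force = 923.90 + 33.33 = 957.23 thousand.
Not in labor force = 67.62 + 409.14 + 167.99 + 47.28 = 692.03 thousand (those not working and not actively searching are outside the labor force).
Civilian working-age population = 957.23 + 692.03 = 1,649.26 thousand.
Unemployment rate = 33.33 / 957.23 = 3.48%.
Labor force participation rate = 957.23 / 1,649.26 = 58.04%.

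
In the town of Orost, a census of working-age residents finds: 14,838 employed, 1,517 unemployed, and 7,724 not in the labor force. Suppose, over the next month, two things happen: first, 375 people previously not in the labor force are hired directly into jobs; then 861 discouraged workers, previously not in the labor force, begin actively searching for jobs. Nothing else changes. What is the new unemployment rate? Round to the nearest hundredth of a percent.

Initially, labor force = 14,838 + 1,517 = 16,355, so u = 1,517/16,355 = 9.28%.
After the first change, employed and labor force both rise by 375; unemployed unchanged → E = 15,213, U = 1,517, labor force = 16,730.
After the second change, unemployed and labor force both rise by 861 → E = 15,213, U = 2,378, labor force = 17,591.
New unemployment rate = 2,378 / 17,591 = 13.52%.

New unemployment rate ≈ 13.52%.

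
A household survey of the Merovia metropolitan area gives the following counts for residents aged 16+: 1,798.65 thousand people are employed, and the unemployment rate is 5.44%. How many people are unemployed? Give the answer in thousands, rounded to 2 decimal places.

About 103.48 thousand are unemployed.

Let U be the number unemployed. The labor force is E + U, and U/(E+U) = 0.0544.
So U = 0.0544 × 1,798.65 / (1 − 0.0544) = 97.8466 / 0.9456 ≈ 103.48 thousand.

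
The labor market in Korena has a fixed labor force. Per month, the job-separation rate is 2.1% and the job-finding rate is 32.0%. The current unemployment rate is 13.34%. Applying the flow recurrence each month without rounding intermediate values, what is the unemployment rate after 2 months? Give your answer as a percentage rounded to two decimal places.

With a fixed labor force, u_{t+1} = u_t + s·(1−u_t) − f·u_t = u_t·(1−s−f) + s.
Here 1−s−f = 0.659 and s = 0.021.
u_1 = 0.133400 × 0.659 + 0.021 = 0.108911.
u_2 = 0.108911 × 0.659 + 0.021 = 0.092772.

Unemployment rate after two months ≈ 9.28%.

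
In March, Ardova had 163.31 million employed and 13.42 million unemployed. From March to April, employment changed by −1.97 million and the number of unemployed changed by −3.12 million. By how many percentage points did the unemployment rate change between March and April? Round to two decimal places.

March: labor force = 163.31 + 13.42 = 176.73; u = 13.42/176.73 = 7.59%.
April: labor force = 161.34 + 10.30 = 171.64; u = 10.30/171.64 = 6.00%.
Change = 6.00% − 7.59% = −1.59 pp.

The unemployment rate changed by −1.59 percentage points.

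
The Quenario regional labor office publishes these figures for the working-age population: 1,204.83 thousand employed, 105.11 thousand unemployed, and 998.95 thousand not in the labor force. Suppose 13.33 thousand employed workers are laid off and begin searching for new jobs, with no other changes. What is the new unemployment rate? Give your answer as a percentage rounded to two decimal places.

New unemployment rate ≈ 9.04%.

Initially, labor force = 1,204.83 + 105.11 = 1,309.94 thousand, so u = 105.11/1,309.94 = 8.02%.
After the change, employed falls and unemployed rises by 13.33; labor force unchanged → E = 1,191.50, U = 118.44, labor force = 1,309.94 thousand.
New unemployment rate = 118.44 / 1,309.94 = 9.04%.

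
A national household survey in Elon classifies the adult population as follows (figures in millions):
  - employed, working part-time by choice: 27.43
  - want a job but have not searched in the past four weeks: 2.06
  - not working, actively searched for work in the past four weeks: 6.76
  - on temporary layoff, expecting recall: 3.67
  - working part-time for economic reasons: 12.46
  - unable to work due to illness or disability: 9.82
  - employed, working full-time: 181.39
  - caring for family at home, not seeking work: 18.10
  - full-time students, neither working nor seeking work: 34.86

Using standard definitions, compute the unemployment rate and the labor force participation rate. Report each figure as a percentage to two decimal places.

Employed = 27.43 + 12.46 + 181.39 = 221.28 million (anyone who worked, including part-time for economic reasons, counts as employed).
Unemployed = 6.76 + 3.67 = 10.43 million (jobless and actively searching, or on temporary layoff).
Labor force = 221.28 + 10.43 = 231.71 million.
Not in labor force = 2.06 + 9.82 + 18.10 + 34.86 = 64.84 million (those not working and not actively searching are outside the labor force — including those who want a job but have given up searching).
Civilian working-age population = 231.71 + 64.84 = 296.55 million.
Unemployment rate = 10.43 / 231.71 = 4.50%.
Labor force participation rate = 231.71 / 296.55 = 78.14%.

Unemployment rate ≈ 4.50%; labor force participation rate ≈ 78.14%.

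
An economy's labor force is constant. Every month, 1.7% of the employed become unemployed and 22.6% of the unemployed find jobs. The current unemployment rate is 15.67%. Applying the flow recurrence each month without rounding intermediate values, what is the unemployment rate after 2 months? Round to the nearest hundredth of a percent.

With a fixed labor force, u_{t+1} = u_t + s·(1−u_t) − f·u_t = u_t·(1−s−f) + s.
Here 1−s−f = 0.757 and s = 0.017.
u_1 = 0.156700 × 0.757 + 0.017 = 0.135622.
u_2 = 0.135622 × 0.757 + 0.017 = 0.119666.

Unemployment rate after two months ≈ 11.97%.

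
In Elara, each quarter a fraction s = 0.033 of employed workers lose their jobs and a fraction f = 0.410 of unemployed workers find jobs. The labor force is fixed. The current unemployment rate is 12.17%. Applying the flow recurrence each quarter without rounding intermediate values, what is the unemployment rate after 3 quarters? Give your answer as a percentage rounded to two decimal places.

With a fixed labor force, u_{t+1} = u_t + s·(1−u_t) − f·u_t = u_t·(1−s−f) + s.
Here 1−s−f = 0.557 and s = 0.033.
u_1 = 0.121700 × 0.557 + 0.033 = 0.100787.
u_2 = 0.100787 × 0.557 + 0.033 = 0.089138.
u_3 = 0.089138 × 0.557 + 0.033 = 0.082650.

Unemployment rate after three quarters ≈ 8.27%.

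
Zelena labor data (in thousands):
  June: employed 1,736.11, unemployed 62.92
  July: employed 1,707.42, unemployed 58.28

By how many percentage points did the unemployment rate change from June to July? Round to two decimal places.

June: labor force = 1,736.11 + 62.92 = 1,799.03; u = 62.92/1,799.03 = 3.50%.
July: labor force = 1,707.42 + 58.28 = 1,765.70; u = 58.28/1,765.70 = 3.30%.
Change = 3.30% − 3.50% = −0.20 pp.

The unemployment rate changed by −0.20 percentage points.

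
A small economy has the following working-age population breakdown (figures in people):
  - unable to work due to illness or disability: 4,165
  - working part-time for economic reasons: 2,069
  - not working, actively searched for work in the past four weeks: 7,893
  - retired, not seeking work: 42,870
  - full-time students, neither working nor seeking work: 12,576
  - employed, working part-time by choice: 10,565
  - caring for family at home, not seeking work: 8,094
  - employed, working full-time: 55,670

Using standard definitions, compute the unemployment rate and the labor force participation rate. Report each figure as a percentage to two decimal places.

Employed = 2,069 + 10,565 + 55,670 = 68,304 (anyone who worked, including part-time for economic reasons, counts as employed).
Unemployed = 7,893.
Labor force = 68,304 + 7,893 = 76,197.
Not in labor force = 4,165 + 42,870 + 12,576 + 8,094 = 67,705 (those not working and not actively searching are outside the labor force).
Civilian working-age population = 76,197 + 67,705 = 143,902.
Unemployment rate = 7,893 / 76,197 = 10.36%.
Labor force participation rate = 76,197 / 143,902 = 52.95%.

Unemployment rate ≈ 10.36%; labor force participation rate ≈ 52.95%.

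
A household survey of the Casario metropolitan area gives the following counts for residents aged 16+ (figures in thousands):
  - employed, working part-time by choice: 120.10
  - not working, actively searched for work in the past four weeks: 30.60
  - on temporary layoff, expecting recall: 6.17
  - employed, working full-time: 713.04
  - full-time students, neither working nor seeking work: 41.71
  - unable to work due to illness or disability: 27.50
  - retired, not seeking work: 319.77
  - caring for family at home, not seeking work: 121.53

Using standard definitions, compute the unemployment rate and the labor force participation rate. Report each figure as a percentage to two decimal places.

Employed = 120.10 + 713.04 = 833.14 thousand.
Unemployed = 30.60 + 6.17 = 36.77 thousand (jobless and actively searching, or on temporary layoff).
Labor force = 833.14 + 36.77 = 869.91 thousand.
Not in labor force = 41.71 + 27.50 + 319.77 + 121.53 = 510.51 thousand (those not working and not actively searching are outside the labor force).
Civilian working-age population = 869.91 + 510.51 = 1,380.42 thousand.
Unemployment rate = 36.77 / 869.91 = 4.23%.
Labor force participation rate = 869.91 / 1,380.42 = 63.02%.

Unemployment rate ≈ 4.23%; labor force participation rate ≈ 63.02%.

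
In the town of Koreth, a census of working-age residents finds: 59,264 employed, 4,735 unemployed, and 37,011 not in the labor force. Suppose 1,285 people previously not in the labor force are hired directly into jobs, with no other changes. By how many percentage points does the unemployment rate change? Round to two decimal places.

Initially, labor force = 59,264 + 4,735 = 63,999, so u = 4,735/63,999 = 7.40%.
After the change, employed and labor force both rise by 1,285; unemployed unchanged → E = 60,549, U = 4,735, labor force = 65,284.
New unemployment rate = 4,735 / 65,284 = 7.25%.
Change = 7.25% − 7.40% = −0.15 percentage points.

The unemployment rate changes by −0.15 percentage points.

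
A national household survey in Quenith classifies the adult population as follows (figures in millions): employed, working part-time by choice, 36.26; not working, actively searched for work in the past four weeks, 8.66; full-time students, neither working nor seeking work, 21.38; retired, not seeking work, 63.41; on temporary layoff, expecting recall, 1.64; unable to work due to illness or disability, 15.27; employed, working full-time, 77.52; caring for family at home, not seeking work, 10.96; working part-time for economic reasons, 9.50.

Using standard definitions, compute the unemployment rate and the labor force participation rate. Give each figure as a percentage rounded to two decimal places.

Unemployment rate ≈ 7.71%; labor force participation rate ≈ 54.61%.

Employed = 36.26 + 77.52 + 9.50 = 123.28 million (anyone who worked, including part-time for economic reasons, counts as employed).
Unemployed = 8.66 + 1.64 = 10.30 million (jobless and actively searching, or on temporary layoff).
Labor force = 123.28 + 10.30 = 133.58 million.
Not in labor force = 21.38 + 63.41 + 15.27 + 10.96 = 111.02 million (those not working and not actively searching are outside the labor force).
Civilian working-age population = 133.58 + 111.02 = 244.60 million.
Unemployment rate = 10.30 / 133.58 = 7.71%.
Labor force participation rate = 133.58 / 244.60 = 54.61%.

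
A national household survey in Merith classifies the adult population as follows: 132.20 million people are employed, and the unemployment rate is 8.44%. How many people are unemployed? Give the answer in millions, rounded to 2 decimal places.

Let U be the number unemployed. The labor force is E + U, and U/(E+U) = 0.0844.
So U = 0.0844 × 132.20 / (1 − 0.0844) = 11.1577 / 0.9156 ≈ 12.19 million.

About 12.19 million are unemployed.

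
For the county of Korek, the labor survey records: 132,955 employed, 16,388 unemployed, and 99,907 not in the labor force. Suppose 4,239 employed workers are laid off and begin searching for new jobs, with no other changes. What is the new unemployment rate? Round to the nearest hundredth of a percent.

Initially, labor force = 132,955 + 16,388 = 149,343, so u = 16,388/149,343 = 10.97%.
After the change, employed falls and unemployed rises by 4,239; labor force unchanged → E = 128,716, U = 20,627, labor force = 149,343.
New unemployment rate = 20,627 / 149,343 = 13.81%.

New unemployment rate ≈ 13.81%.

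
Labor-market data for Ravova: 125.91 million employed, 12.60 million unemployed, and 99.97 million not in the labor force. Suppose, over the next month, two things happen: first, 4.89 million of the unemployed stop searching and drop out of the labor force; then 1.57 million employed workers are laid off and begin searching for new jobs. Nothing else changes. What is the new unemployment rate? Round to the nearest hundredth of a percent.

Initially, labor force = 125.91 + 12.60 = 138.51 million, so u = 12.60/138.51 = 9.10%.
After the first change, unemployed and labor force both fall by 4.89 → E = 125.91, U = 7.71, labor force = 133.62 million.
After the second change, employed falls and unemployed rises by 1.57; labor force unchanged → E = 124.34, U = 9.28, labor force = 133.62 million.
New unemployment rate = 9.28 / 133.62 = 6.95%.

New unemployment rate ≈ 6.95%.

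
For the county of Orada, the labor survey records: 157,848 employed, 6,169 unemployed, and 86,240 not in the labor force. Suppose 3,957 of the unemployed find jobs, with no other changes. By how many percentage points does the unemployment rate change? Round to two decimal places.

The unemployment rate changes by −2.41 percentage points.

Initially, labor force = 157,848 + 6,169 = 164,017, so u = 6,169/164,017 = 3.76%.
After the change, unemployed falls and employed rises by 3,957; labor force unchanged → E = 161,805, U = 2,212, labor force = 164,017.
New unemployment rate = 2,212 / 164,017 = 1.35%.
Change = 1.35% − 3.76% = −2.41 percentage points.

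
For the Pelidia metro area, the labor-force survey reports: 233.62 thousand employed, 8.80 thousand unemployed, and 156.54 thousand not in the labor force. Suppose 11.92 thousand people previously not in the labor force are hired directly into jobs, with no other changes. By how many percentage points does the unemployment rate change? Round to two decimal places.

Initially, labor force = 233.62 + 8.80 = 242.42 thousand, so u = 8.80/242.42 = 3.63%.
After the change, employed and labor force both rise by 11.92; unemployed unchanged → E = 245.54, U = 8.80, labor force = 254.34 thousand.
New unemployment rate = 8.80 / 254.34 = 3.46%.
Change = 3.46% − 3.63% = −0.17 percentage points.

The unemployment rate changes by −0.17 percentage points.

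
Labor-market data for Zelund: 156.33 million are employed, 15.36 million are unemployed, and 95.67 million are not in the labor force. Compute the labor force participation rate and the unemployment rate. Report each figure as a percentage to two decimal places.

Labor force participation rate ≈ 64.22%; unemployment rate ≈ 8.95%.

Labor force = employed + unemployed = 156.33 + 15.36 = 171.69 million.
Working-age population = 171.69 + 95.67 = 267.36 million.
Unemployment rate = 15.36 / 171.69 = 8.95%.
Labor force participation rate = 171.69 / 267.36 = 64.22%.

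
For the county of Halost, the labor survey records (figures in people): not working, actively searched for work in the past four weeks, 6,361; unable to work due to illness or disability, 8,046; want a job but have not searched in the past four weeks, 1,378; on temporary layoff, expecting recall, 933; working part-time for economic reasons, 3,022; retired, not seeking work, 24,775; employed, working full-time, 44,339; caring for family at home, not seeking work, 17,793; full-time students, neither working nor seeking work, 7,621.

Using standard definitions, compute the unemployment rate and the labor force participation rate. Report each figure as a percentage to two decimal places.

Employed = 3,022 + 44,339 = 47,361 (anyone who worked, including part-time for economic reasons, counts as employed).
Unemployed = 6,361 + 933 = 7,294 (jobless and actively searching, or on temporary layoff).
Labor force = 47,361 + 7,294 = 54,655.
Not in labor force = 8,046 + 1,378 + 24,775 + 17,793 + 7,621 = 59,613 (those not working and not actively searching are outside the labor force — including those who want a job but have given up searching).
Civilian working-age population = 54,655 + 59,613 = 114,268.
Unemployment rate = 7,294 / 54,655 = 13.35%.
Labor force participation rate = 54,655 / 114,268 = 47.83%.

Unemployment rate ≈ 13.35%; labor force participation rate ≈ 47.83%.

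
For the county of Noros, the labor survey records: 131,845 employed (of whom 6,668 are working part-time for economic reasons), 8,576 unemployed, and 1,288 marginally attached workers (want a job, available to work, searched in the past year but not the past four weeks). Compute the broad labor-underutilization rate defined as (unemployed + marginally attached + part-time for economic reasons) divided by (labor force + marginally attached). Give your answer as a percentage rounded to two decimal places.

Broad underutilization rate ≈ 11.67%.

Labor force = 131,845 + 8,576 = 140,421.
Numerator = 8,576 + 1,288 + 6,668 = 16,532.
Denominator = 140,421 + 1,288 = 141,709.
Broad rate = 16,532 / 141,709 = 11.67%.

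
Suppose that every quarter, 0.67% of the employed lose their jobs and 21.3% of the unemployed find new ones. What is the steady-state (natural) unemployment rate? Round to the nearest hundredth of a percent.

Steady-state unemployment rate ≈ 3.05%.

At steady state the flows balance: s·E = f·U, so U/(E+U) = s/(s+f).
u* = 0.67 / (0.67 + 21.3) = 0.67 / 21.97 = 3.05%.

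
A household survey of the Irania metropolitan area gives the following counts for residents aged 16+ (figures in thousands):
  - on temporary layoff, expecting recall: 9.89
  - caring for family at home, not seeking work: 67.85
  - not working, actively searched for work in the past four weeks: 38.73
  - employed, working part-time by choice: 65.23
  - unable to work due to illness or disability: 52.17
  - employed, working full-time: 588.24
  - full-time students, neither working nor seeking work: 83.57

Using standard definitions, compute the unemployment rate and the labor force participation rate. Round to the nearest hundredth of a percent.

Employed = 65.23 + 588.24 = 653.47 thousand.
Unemployed = 9.89 + 38.73 = 48.62 thousand (jobless and actively searching, or on temporary layoff).
Labor force = 653.47 + 48.62 = 702.09 thousand.
Not in labor force = 67.85 + 52.17 + 83.57 = 203.59 thousand (those not working and not actively searching are outside the labor force).
Civilian working-age population = 702.09 + 203.59 = 905.68 thousand.
Unemployment rate = 48.62 / 702.09 = 6.93%.
Labor force participation rate = 702.09 / 905.68 = 77.52%.

Unemployment rate ≈ 6.93%; labor force participation rate ≈ 77.52%.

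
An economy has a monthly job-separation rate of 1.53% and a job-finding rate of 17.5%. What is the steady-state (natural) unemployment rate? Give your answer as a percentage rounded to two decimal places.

At steady state the flows balance: s·E = f·U, so U/(E+U) = s/(s+f).
u* = 1.53 / (1.53 + 17.5) = 1.53 / 19.03 = 8.04%.

Steady-state unemployment rate ≈ 8.04%.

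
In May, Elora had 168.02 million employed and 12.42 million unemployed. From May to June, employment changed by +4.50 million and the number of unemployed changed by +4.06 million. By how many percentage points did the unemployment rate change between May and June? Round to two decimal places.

May: labor force = 168.02 + 12.42 = 180.44; u = 12.42/180.44 = 6.88%.
June: labor force = 172.52 + 16.48 = 189.00; u = 16.48/189.00 = 8.72%.
Change = 8.72% − 6.88% = +1.84 pp.

The unemployment rate changed by +1.84 percentage points.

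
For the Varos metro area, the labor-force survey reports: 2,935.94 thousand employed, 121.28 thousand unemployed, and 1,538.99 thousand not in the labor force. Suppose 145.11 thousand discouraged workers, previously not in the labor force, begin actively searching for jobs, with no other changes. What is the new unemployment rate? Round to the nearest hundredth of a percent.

Initially, labor force = 2,935.94 + 121.28 = 3,057.22 thousand, so u = 121.28/3,057.22 = 3.97%.
After the change, unemployed and labor force both rise by 145.11 → E = 2,935.94, U = 266.39, labor force = 3,202.33 thousand.
New unemployment rate = 266.39 / 3,202.33 = 8.32%.

New unemployment rate ≈ 8.32%.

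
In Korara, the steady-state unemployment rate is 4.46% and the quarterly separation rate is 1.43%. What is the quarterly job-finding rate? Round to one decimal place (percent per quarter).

Job-finding rate ≈ 30.6% per quarter.

From u* = s/(s+f): f = s·(1−u)/u.
f = 1.43 × (1 − 0.0446) / 0.0446 = 1.3662 / 0.0446 ≈ 30.6% per quarter.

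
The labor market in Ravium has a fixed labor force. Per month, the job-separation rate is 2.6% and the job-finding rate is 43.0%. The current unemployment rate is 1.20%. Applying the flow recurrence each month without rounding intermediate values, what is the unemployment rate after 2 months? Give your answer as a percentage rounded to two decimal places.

With a fixed labor force, u_{t+1} = u_t + s·(1−u_t) − f·u_t = u_t·(1−s−f) + s.
Here 1−s−f = 0.544 and s = 0.026.
u_1 = 0.012000 × 0.544 + 0.026 = 0.032528.
u_2 = 0.032528 × 0.544 + 0.026 = 0.043695.

Unemployment rate after two months ≈ 4.37%.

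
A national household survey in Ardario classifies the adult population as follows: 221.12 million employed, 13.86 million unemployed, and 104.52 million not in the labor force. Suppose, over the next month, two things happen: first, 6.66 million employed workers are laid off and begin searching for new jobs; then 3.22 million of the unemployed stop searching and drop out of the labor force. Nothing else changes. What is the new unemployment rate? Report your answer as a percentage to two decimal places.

New unemployment rate ≈ 7.46%.

Initially, labor force = 221.12 + 13.86 = 234.98 million, so u = 13.86/234.98 = 5.90%.
After the first change, employed falls and unemployed rises by 6.66; labor force unchanged → E = 214.46, U = 20.52, labor force = 234.98 million.
After the second change, unemployed and labor force both fall by 3.22 → E = 214.46, U = 17.30, labor force = 231.76 million.
New unemployment rate = 17.30 / 231.76 = 7.46%.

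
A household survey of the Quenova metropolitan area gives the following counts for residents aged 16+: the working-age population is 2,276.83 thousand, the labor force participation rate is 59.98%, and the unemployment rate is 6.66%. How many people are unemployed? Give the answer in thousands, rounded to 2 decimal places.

Labor force = 0.5998 × 2,276.83 = 1,365.64 thousand.
Unemployed = 0.0666 × 1,365.64 ≈ 90.95 thousand.

About 90.95 thousand are unemployed.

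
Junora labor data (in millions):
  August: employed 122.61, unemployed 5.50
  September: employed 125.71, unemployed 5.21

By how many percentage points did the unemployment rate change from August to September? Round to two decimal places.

The unemployment rate changed by −0.31 percentage points.

August: labor force = 122.61 + 5.50 = 128.11; u = 5.50/128.11 = 4.29%.
September: labor force = 125.71 + 5.21 = 130.92; u = 5.21/130.92 = 3.98%.
Change = 3.98% − 4.29% = −0.31 pp.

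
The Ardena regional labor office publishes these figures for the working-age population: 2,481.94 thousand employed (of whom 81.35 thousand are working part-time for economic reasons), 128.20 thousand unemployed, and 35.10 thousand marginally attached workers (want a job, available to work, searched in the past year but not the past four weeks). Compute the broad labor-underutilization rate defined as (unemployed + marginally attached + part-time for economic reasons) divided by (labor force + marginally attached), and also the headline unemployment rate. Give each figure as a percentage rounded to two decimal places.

Labor force = 2,481.94 + 128.20 = 2,610.14 thousand.
Numerator = 128.20 + 35.10 + 81.35 = 244.65 thousand.
Denominator = 2,610.14 + 35.10 = 2,645.24 thousand.
Broad rate = 244.65 / 2,645.24 = 9.25%.
Headline unemployment rate = 128.20 / 2,610.14 = 4.91%.

Broad underutilization rate ≈ 9.25%; headline unemployment rate ≈ 4.91%.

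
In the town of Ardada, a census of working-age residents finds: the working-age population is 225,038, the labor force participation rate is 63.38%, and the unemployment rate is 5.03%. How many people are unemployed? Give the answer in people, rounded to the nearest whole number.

About 7,174 are unemployed.

Labor force = 0.6338 × 225,038 = 142,629.
Unemployed = 0.0503 × 142,629 ≈ 7,174.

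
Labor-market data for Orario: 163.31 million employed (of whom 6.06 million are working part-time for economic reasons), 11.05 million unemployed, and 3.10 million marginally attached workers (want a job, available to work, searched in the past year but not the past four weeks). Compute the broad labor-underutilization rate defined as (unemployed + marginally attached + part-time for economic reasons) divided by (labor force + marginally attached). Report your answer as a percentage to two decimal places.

Labor force = 163.31 + 11.05 = 174.36 million.
Numerator = 11.05 + 3.10 + 6.06 = 20.21 million.
Denominator = 174.36 + 3.10 = 177.46 million.
Broad rate = 20.21 / 177.46 = 11.39%.

Broad underutilization rate ≈ 11.39%.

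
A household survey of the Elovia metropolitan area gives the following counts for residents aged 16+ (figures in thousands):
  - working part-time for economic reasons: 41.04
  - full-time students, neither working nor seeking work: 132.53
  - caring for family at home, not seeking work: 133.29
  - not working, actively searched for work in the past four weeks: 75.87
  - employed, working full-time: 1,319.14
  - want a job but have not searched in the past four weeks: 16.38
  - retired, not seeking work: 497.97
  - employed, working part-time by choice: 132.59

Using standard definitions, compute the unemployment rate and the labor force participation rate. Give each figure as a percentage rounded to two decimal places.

Employed = 41.04 + 1,319.14 + 132.59 = 1,492.77 thousand (anyone who worked, including part-time for economic reasons, counts as employed).
Unemployed = 75.87 thousand.
Labor force = 1,492.77 + 75.87 = 1,568.64 thousand.
Not in labor force = 132.53 + 133.29 + 16.38 + 497.97 = 780.17 thousand (those not working and not actively searching are outside the labor force — including those who want a job but have given up searching).
Civilian working-age population = 1,568.64 + 780.17 = 2,348.81 thousand.
Unemployment rate = 75.87 / 1,568.64 = 4.84%.
Labor force participation rate = 1,568.64 / 2,348.81 = 66.78%.

Unemployment rate ≈ 4.84%; labor force participation rate ≈ 66.78%.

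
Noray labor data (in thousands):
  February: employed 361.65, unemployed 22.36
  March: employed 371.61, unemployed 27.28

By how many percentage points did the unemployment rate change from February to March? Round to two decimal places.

The unemployment rate changed by +1.02 percentage points.

February: labor force = 361.65 + 22.36 = 384.01; u = 22.36/384.01 = 5.82%.
March: labor force = 371.61 + 27.28 = 398.89; u = 27.28/398.89 = 6.84%.
Change = 6.84% − 5.82% = +1.02 pp.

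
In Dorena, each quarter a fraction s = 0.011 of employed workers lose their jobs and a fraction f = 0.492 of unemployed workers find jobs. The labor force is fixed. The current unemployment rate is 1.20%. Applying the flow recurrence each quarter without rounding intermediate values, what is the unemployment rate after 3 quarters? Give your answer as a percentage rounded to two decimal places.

Unemployment rate after three quarters ≈ 2.07%.

With a fixed labor force, u_{t+1} = u_t + s·(1−u_t) − f·u_t = u_t·(1−s−f) + s.
Here 1−s−f = 0.497 and s = 0.011.
u_1 = 0.012000 × 0.497 + 0.011 = 0.016964.
u_2 = 0.016964 × 0.497 + 0.011 = 0.019431.
u_3 = 0.019431 × 0.497 + 0.011 = 0.020657.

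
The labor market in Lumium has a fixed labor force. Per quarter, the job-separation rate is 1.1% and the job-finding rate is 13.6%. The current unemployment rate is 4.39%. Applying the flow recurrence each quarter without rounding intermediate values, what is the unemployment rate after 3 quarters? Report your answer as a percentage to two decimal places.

With a fixed labor force, u_{t+1} = u_t + s·(1−u_t) − f·u_t = u_t·(1−s−f) + s.
Here 1−s−f = 0.853 and s = 0.011.
u_1 = 0.043900 × 0.853 + 0.011 = 0.048447.
u_2 = 0.048447 × 0.853 + 0.011 = 0.052325.
u_3 = 0.052325 × 0.853 + 0.011 = 0.055633.

Unemployment rate after three quarters ≈ 5.56%.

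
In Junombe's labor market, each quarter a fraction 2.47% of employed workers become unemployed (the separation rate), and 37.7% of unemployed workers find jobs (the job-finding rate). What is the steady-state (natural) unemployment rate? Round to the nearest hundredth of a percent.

Steady-state unemployment rate ≈ 6.15%.

At steady state the flows balance: s·E = f·U, so U/(E+U) = s/(s+f).
u* = 2.47 / (2.47 + 37.7) = 2.47 / 40.17 = 6.15%.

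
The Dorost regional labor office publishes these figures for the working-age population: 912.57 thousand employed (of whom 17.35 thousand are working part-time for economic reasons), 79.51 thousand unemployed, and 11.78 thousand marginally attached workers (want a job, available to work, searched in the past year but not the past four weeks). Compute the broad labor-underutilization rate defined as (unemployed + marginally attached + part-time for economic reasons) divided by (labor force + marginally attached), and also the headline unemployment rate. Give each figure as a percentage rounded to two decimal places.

Broad underutilization rate ≈ 10.82%; headline unemployment rate ≈ 8.01%.

Labor force = 912.57 + 79.51 = 992.08 thousand.
Numerator = 79.51 + 11.78 + 17.35 = 108.64 thousand.
Denominator = 992.08 + 11.78 = 1,003.86 thousand.
Broad rate = 108.64 / 1,003.86 = 10.82%.
Headline unemployment rate = 79.51 / 992.08 = 8.01%.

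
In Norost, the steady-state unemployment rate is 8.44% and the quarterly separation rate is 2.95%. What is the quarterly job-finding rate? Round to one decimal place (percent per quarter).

Job-finding rate ≈ 32.0% per quarter.

From u* = s/(s+f): f = s·(1−u)/u.
f = 2.95 × (1 − 0.0844) / 0.0844 = 2.7010 / 0.0844 ≈ 32.0% per quarter.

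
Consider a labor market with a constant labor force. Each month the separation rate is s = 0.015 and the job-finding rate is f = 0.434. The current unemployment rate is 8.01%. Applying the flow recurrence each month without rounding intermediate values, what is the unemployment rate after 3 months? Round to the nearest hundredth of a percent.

With a fixed labor force, u_{t+1} = u_t + s·(1−u_t) − f·u_t = u_t·(1−s−f) + s.
Here 1−s−f = 0.551 and s = 0.015.
u_1 = 0.080100 × 0.551 + 0.015 = 0.059135.
u_2 = 0.059135 × 0.551 + 0.015 = 0.047583.
u_3 = 0.047583 × 0.551 + 0.015 = 0.041218.

Unemployment rate after three months ≈ 4.12%.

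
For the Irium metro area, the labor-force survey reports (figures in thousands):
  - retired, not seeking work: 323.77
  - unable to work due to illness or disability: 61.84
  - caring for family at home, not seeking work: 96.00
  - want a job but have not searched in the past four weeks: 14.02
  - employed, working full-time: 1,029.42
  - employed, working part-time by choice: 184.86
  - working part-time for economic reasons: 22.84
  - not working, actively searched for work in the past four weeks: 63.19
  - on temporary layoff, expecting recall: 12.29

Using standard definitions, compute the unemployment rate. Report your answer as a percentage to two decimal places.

Unemployment rate ≈ 5.75%.

Employed = 1,029.42 + 184.86 + 22.84 = 1,237.12 thousand (anyone who worked, including part-time for economic reasons, counts as employed).
Unemployed = 63.19 + 12.29 = 75.48 thousand (jobless and actively searching, or on temporary layoff).
Labor force = 1,237.12 + 75.48 = 1,312.60 thousand.
Unemployment rate = 75.48 / 1,312.60 = 5.75%.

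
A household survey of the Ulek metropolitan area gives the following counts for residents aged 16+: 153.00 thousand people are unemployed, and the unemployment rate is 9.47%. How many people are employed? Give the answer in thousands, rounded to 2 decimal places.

About 1,462.63 thousand are employed.

Labor force = U / u = 153.00 / 0.0947 ≈ 1,615.63 thousand.
Employed = labor force − unemployed = 1,615.63 − 153.00 = 1,462.63 thousand.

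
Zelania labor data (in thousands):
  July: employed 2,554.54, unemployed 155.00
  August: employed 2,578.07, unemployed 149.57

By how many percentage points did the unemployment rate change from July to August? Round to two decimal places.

The unemployment rate changed by −0.24 percentage points.

July: labor force = 2,554.54 + 155.00 = 2,709.54; u = 155.00/2,709.54 = 5.72%.
August: labor force = 2,578.07 + 149.57 = 2,727.64; u = 149.57/2,727.64 = 5.48%.
Change = 5.48% − 5.72% = −0.24 pp.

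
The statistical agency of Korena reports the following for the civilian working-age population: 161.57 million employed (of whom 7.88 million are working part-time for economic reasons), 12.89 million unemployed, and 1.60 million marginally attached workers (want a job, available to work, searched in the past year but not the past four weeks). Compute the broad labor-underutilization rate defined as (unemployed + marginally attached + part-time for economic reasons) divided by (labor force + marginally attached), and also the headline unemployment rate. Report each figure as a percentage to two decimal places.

Labor force = 161.57 + 12.89 = 174.46 million.
Numerator = 12.89 + 1.60 + 7.88 = 22.37 million.
Denominator = 174.46 + 1.60 = 176.06 million.
Broad rate = 22.37 / 176.06 = 12.71%.
Headline unemployment rate = 12.89 / 174.46 = 7.39%.

Broad underutilization rate ≈ 12.71%; headline unemployment rate ≈ 7.39%.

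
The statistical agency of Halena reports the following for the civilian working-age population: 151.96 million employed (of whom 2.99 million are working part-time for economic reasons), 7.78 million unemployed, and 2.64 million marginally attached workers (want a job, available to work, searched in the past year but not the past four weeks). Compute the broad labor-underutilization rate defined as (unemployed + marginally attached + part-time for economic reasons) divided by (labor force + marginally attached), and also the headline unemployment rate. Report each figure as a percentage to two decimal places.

Broad underutilization rate ≈ 8.26%; headline unemployment rate ≈ 4.87%.

Labor force = 151.96 + 7.78 = 159.74 million.
Numerator = 7.78 + 2.64 + 2.99 = 13.41 million.
Denominator = 159.74 + 2.64 = 162.38 million.
Broad rate = 13.41 / 162.38 = 8.26%.
Headline unemployment rate = 7.78 / 159.74 = 4.87%.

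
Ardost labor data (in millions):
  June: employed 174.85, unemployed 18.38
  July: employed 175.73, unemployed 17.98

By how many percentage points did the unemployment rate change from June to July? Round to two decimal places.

June: labor force = 174.85 + 18.38 = 193.23; u = 18.38/193.23 = 9.51%.
July: labor force = 175.73 + 17.98 = 193.71; u = 17.98/193.71 = 9.28%.
Change = 9.28% − 9.51% = −0.23 pp.

The unemployment rate changed by −0.23 percentage points.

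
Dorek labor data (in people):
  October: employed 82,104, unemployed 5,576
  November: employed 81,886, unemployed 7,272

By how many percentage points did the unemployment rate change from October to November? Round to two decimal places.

October: labor force = 82,104 + 5,576 = 87,680; u = 5,576/87,680 = 6.36%.
November: labor force = 81,886 + 7,272 = 89,158; u = 7,272/89,158 = 8.16%.
Change = 8.16% − 6.36% = +1.80 pp.

The unemployment rate changed by +1.80 percentage points.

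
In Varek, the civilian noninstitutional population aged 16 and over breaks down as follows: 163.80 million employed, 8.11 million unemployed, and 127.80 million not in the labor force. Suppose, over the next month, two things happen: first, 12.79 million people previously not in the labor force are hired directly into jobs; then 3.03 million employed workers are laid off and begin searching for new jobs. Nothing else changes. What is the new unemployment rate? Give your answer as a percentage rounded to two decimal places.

Initially, labor force = 163.80 + 8.11 = 171.91 million, so u = 8.11/171.91 = 4.72%.
After the first change, employed and labor force both rise by 12.79; unemployed unchanged → E = 176.59, U = 8.11, labor force = 184.70 million.
After the second change, employed falls and unemployed rises by 3.03; labor force unchanged → E = 173.56, U = 11.14, labor force = 184.70 million.
New unemployment rate = 11.14 / 184.70 = 6.03%.

New unemployment rate ≈ 6.03%.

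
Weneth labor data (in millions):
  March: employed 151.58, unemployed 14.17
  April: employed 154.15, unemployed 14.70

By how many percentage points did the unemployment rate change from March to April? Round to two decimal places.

The unemployment rate changed by +0.16 percentage points.

March: labor force = 151.58 + 14.17 = 165.75; u = 14.17/165.75 = 8.55%.
April: labor force = 154.15 + 14.70 = 168.85; u = 14.70/168.85 = 8.71%.
Change = 8.71% − 8.55% = +0.16 pp.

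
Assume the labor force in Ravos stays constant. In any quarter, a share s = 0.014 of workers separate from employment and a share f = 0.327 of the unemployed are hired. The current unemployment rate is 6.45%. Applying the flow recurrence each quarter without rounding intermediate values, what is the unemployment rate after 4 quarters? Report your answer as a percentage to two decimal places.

Unemployment rate after four quarters ≈ 4.55%.

With a fixed labor force, u_{t+1} = u_t + s·(1−u_t) − f·u_t = u_t·(1−s−f) + s.
Here 1−s−f = 0.659 and s = 0.014.
u_1 = 0.064500 × 0.659 + 0.014 = 0.056506.
u_2 = 0.056506 × 0.659 + 0.014 = 0.051237.
u_3 = 0.051237 × 0.659 + 0.014 = 0.047765.
u_4 = 0.047765 × 0.659 + 0.014 = 0.045477.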